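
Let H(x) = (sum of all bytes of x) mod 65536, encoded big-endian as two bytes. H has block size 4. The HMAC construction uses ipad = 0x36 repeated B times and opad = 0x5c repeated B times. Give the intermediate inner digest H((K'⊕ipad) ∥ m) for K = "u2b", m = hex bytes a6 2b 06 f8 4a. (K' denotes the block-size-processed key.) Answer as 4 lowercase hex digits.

02ea

Key "u2b" = 75 32 62 is 3 bytes ≤ B = 4; zero-pad to 4 bytes: K' = 75 32 62 00.
K' ⊕ ipad = 43 04 54 36.
Inner input = 43 04 54 36 ∥ a6 2b 06 f8 4a.
Inner hash: sum = 67+4+84+54+166+43+6+248+74 = 746 → 02 ea.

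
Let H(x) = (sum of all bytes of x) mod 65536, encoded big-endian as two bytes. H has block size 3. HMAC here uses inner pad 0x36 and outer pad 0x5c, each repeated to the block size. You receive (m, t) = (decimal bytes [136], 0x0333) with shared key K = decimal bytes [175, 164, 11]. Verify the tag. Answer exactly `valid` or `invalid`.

Key decimal bytes [175, 164, 11] = af a4 0b is exactly B = 3 bytes: K' = af a4 0b.
K' ⊕ ipad = 99 92 3d; K' ⊕ opad = f3 f8 57.
Inner hash: sum = 153+146+61+136 = 496 → 01 f0.
Outer hash (recomputed tag): sum = 243+248+87+1+240 = 819 → 03 33.
Recomputed tag = 0333; claimed = 0333 → match.

valid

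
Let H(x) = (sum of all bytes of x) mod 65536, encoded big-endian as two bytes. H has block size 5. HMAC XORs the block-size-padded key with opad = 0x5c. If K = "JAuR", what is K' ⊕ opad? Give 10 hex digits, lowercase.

161d290e5c

Key "JAuR" = 4a 41 75 52 is 4 bytes ≤ B = 5; zero-pad to 5 bytes: K' = 4a 41 75 52 00.
XOR each byte with 0x5c: 4a⊕5c=16, 41⊕5c=1d, 75⊕5c=29, 52⊕5c=0e, 00⊕5c=5c.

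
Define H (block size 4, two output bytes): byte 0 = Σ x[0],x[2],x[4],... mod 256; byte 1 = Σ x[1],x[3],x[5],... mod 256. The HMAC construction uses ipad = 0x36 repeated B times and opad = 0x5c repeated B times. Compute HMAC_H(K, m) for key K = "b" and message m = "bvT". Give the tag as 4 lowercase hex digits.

Key "b" = 62 is 1 byte ≤ B = 4; zero-pad to 4 bytes: K' = 62 00 00 00.
K' ⊕ ipad = 54 36 36 36.  K' ⊕ opad = 3e 5c 5c 5c.
Inner input = (K'⊕ipad) ∥ m = 54 36 36 36 ∥ 62 76 54.
Inner hash: even-index sum = 320 mod 256 = 64; odd-index sum = 226 mod 256 = 226 → 40 e2.
Outer input = (K'⊕opad) ∥ inner = 3e 5c 5c 5c ∥ 40 e2.
Outer hash (tag): even-index sum = 218 mod 256 = 218; odd-index sum = 410 mod 256 = 154 → da 9a.

da9a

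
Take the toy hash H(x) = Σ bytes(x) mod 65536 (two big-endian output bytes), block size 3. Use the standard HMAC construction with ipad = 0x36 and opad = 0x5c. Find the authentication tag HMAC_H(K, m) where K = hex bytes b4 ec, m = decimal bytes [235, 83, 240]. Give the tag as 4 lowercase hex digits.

Key hex bytes b4 ec is 2 bytes ≤ B = 3; zero-pad to 3 bytes: K' = b4 ec 00.
K' ⊕ ipad = 82 da 36.  K' ⊕ opad = e8 b0 5c.
Inner input = (K'⊕ipad) ∥ m = 82 da 36 ∥ eb 53 f0.
Inner hash: sum = 130+218+54+235+83+240 = 960 → 03 c0.
Outer input = (K'⊕opad) ∥ inner = e8 b0 5c ∥ 03 c0.
Outer hash (tag): sum = 232+176+92+3+192 = 695 → 02 b7.

02b7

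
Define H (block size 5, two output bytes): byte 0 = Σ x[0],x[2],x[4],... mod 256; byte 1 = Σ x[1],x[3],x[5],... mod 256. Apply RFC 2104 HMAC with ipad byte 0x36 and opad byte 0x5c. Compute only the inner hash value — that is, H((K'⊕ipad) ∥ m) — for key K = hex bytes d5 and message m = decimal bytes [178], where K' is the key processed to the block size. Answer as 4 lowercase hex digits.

4f1e

Key hex bytes d5 is 1 byte ≤ B = 5; zero-pad to 5 bytes: K' = d5 00 00 00 00.
K' ⊕ ipad = e3 36 36 36 36.
Inner input = e3 36 36 36 36 ∥ b2.
Inner hash: even-index sum = 335 mod 256 = 79; odd-index sum = 286 mod 256 = 30 → 4f 1e.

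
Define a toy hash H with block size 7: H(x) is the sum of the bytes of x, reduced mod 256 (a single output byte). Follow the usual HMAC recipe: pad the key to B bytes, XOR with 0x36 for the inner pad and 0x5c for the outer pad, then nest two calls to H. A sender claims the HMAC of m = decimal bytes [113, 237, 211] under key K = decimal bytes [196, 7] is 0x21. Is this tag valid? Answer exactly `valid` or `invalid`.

Key decimal bytes [196, 7] = c4 07 is 2 bytes ≤ B = 7; zero-pad to 7 bytes: K' = c4 07 00 00 00 00 00.
K' ⊕ ipad = f2 31 36 36 36 36 36; K' ⊕ opad = 98 5b 5c 5c 5c 5c 5c.
Inner hash: sum = 242+49+54+54+54+54+54+113+237+211 = 1122; mod 256 = 98 → 62.
Outer hash (recomputed tag): sum = 152+91+92+92+92+92+92+98 = 801; mod 256 = 33 → 21.
Recomputed tag = 21; claimed = 21 → match.

valid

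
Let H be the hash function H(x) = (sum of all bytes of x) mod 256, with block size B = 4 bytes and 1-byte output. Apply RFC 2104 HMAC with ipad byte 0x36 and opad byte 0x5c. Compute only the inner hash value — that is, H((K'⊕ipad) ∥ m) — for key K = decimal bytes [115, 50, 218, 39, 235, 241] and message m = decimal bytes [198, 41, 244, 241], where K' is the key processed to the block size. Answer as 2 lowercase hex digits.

2a

Key decimal bytes [115, 50, 218, 39, 235, 241] = 73 32 da 27 eb f1 is 6 bytes > B = 4, so hash it first: H(key) = 82, then zero-pad to 4 bytes: K' = 82 00 00 00.
K' ⊕ ipad = b4 36 36 36.
Inner input = b4 36 36 36 ∥ c6 29 f4 f1.
Inner hash: sum = 180+54+54+54+198+41+244+241 = 1066; mod 256 = 42 → 2a.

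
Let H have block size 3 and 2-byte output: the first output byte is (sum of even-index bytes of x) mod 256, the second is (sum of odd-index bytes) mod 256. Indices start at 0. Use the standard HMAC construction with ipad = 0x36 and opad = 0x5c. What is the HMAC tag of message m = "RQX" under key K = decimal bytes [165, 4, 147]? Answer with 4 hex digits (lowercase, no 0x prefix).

a4e1

Key decimal bytes [165, 4, 147] = a5 04 93 is exactly B = 3 bytes: K' = a5 04 93.
K' ⊕ ipad = 93 32 a5.  K' ⊕ opad = f9 58 cf.
Inner input = (K'⊕ipad) ∥ m = 93 32 a5 ∥ 52 51 58.
Inner hash: even-index sum = 393 mod 256 = 137; odd-index sum = 220 mod 256 = 220 → 89 dc.
Outer input = (K'⊕opad) ∥ inner = f9 58 cf ∥ 89 dc.
Outer hash (tag): even-index sum = 676 mod 256 = 164; odd-index sum = 225 mod 256 = 225 → a4 e1.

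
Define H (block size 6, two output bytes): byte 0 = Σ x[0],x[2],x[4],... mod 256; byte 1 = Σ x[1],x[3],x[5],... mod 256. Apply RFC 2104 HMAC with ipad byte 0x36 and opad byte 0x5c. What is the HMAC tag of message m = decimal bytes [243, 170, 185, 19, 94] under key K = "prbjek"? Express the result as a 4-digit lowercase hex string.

9a55

Key "prbjek" = 70 72 62 6a 65 6b is exactly B = 6 bytes: K' = 70 72 62 6a 65 6b.
K' ⊕ ipad = 46 44 54 5c 53 5d.  K' ⊕ opad = 2c 2e 3e 36 39 37.
Inner input = (K'⊕ipad) ∥ m = 46 44 54 5c 53 5d ∥ f3 aa b9 13 5e.
Inner hash: even-index sum = 759 mod 256 = 247; odd-index sum = 442 mod 256 = 186 → f7 ba.
Outer input = (K'⊕opad) ∥ inner = 2c 2e 3e 36 39 37 ∥ f7 ba.
Outer hash (tag): even-index sum = 410 mod 256 = 154; odd-index sum = 341 mod 256 = 85 → 9a 55.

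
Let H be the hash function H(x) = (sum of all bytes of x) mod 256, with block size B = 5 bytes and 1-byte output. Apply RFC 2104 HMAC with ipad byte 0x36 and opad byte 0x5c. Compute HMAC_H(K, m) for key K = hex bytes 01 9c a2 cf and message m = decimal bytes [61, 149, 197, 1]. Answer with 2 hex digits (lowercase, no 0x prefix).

Key hex bytes 01 9c a2 cf is 4 bytes ≤ B = 5; zero-pad to 5 bytes: K' = 01 9c a2 cf 00.
K' ⊕ ipad = 37 aa 94 f9 36.  K' ⊕ opad = 5d c0 fe 93 5c.
Inner input = (K'⊕ipad) ∥ m = 37 aa 94 f9 36 ∥ 3d 95 c5 01.
Inner hash: sum = 55+170+148+249+54+61+149+197+1 = 1084; mod 256 = 60 → 3c.
Outer input = (K'⊕opad) ∥ inner = 5d c0 fe 93 5c ∥ 3c.
Outer hash (tag): sum = 93+192+254+147+92+60 = 838; mod 256 = 70 → 46.

46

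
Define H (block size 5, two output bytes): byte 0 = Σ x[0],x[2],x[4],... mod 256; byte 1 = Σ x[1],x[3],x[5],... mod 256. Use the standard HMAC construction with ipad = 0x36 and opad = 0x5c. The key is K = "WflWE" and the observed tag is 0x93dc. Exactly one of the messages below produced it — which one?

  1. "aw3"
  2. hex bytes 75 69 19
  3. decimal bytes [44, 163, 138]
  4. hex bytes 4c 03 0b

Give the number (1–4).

2

Key "WflWE" = 57 66 6c 57 45 is exactly B = 5 bytes: K' = 57 66 6c 57 45.
K' ⊕ ipad = 61 50 5a 61 73; K' ⊕ opad = 0b 3a 30 0b 19.
m1: inner = H(61 50 5a 61 73 61 77 33) = a5 45; tag = H(0b 3a 30 0b 19 a5 45) = 99ea
m2: inner = H(61 50 5a 61 73 75 69 19) = 97 3f; tag = H(0b 3a 30 0b 19 97 3f) = 93dc ← matches
m3: inner = H(61 50 5a 61 73 2c a3 8a) = d1 67; tag = H(0b 3a 30 0b 19 d1 67) = bb16
m4: inner = H(61 50 5a 61 73 4c 03 0b) = 31 08; tag = H(0b 3a 30 0b 19 31 08) = 5c76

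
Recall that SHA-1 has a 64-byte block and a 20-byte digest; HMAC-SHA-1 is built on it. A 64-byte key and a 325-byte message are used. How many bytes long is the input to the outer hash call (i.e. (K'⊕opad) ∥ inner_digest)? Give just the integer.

Key is 64 ≤ 64 bytes, zero-padded: |K'| = 64.
Outer input = (K'⊕opad) ∥ H(inner) → 64 + 20 = 84 bytes.

84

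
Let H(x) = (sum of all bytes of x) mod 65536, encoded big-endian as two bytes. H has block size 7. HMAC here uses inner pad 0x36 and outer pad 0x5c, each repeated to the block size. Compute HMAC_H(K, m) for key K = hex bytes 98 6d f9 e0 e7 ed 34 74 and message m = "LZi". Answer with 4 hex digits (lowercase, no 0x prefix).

Key hex bytes 98 6d f9 e0 e7 ed 34 74 is 8 bytes > B = 7, so hash it first: H(key) = 05 5a, then zero-pad to 7 bytes: K' = 05 5a 00 00 00 00 00.
K' ⊕ ipad = 33 6c 36 36 36 36 36.  K' ⊕ opad = 59 06 5c 5c 5c 5c 5c.
Inner input = (K'⊕ipad) ∥ m = 33 6c 36 36 36 36 36 ∥ 4c 5a 69.
Inner hash: sum = 51+108+54+54+54+54+54+76+90+105 = 700 → 02 bc.
Outer input = (K'⊕opad) ∥ inner = 59 06 5c 5c 5c 5c 5c ∥ 02 bc.
Outer hash (tag): sum = 89+6+92+92+92+92+92+2+188 = 745 → 02 e9.

02e9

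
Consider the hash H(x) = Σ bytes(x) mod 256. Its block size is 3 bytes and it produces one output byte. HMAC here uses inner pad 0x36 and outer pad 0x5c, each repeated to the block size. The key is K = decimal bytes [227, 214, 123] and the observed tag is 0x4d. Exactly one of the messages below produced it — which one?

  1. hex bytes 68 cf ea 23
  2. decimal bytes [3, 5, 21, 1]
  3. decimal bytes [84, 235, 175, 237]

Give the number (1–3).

Key decimal bytes [227, 214, 123] = e3 d6 7b is exactly B = 3 bytes: K' = e3 d6 7b.
K' ⊕ ipad = d5 e0 4d; K' ⊕ opad = bf 8a 27.
m1: inner = H(d5 e0 4d 68 cf ea 23) = 46; tag = H(bf 8a 27 46) = b6
m2: inner = H(d5 e0 4d 03 05 15 01) = 20; tag = H(bf 8a 27 20) = 90
m3: inner = H(d5 e0 4d 54 eb af ed) = dd; tag = H(bf 8a 27 dd) = 4d ← matches

3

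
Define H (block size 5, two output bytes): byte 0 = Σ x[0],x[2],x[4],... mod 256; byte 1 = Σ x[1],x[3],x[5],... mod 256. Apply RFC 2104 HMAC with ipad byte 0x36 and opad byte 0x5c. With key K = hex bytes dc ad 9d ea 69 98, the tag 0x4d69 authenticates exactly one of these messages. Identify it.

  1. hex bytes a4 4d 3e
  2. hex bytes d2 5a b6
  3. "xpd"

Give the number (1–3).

Key hex bytes dc ad 9d ea 69 98 is 6 bytes > B = 5, so hash it first: H(key) = e2 2f, then zero-pad to 5 bytes: K' = e2 2f 00 00 00.
K' ⊕ ipad = d4 19 36 36 36; K' ⊕ opad = be 73 5c 5c 5c.
m1: inner = H(d4 19 36 36 36 a4 4d 3e) = 8d 31; tag = H(be 73 5c 5c 5c 8d 31) = a75c
m2: inner = H(d4 19 36 36 36 d2 5a b6) = 9a d7; tag = H(be 73 5c 5c 5c 9a d7) = 4d69 ← matches
m3: inner = H(d4 19 36 36 36 78 70 64) = b0 2b; tag = H(be 73 5c 5c 5c b0 2b) = a17f

2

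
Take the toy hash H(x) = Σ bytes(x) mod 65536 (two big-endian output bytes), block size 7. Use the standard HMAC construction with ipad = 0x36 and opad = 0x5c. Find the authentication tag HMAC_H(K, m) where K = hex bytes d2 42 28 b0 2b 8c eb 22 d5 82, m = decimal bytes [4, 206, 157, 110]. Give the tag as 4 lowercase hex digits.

02d2

Key hex bytes d2 42 28 b0 2b 8c eb 22 d5 82 is 10 bytes > B = 7, so hash it first: H(key) = 05 07, then zero-pad to 7 bytes: K' = 05 07 00 00 00 00 00.
K' ⊕ ipad = 33 31 36 36 36 36 36.  K' ⊕ opad = 59 5b 5c 5c 5c 5c 5c.
Inner input = (K'⊕ipad) ∥ m = 33 31 36 36 36 36 36 ∥ 04 ce 9d 6e.
Inner hash: sum = 51+49+54+54+54+54+54+4+206+157+110 = 847 → 03 4f.
Outer input = (K'⊕opad) ∥ inner = 59 5b 5c 5c 5c 5c 5c ∥ 03 4f.
Outer hash (tag): sum = 89+91+92+92+92+92+92+3+79 = 722 → 02 d2.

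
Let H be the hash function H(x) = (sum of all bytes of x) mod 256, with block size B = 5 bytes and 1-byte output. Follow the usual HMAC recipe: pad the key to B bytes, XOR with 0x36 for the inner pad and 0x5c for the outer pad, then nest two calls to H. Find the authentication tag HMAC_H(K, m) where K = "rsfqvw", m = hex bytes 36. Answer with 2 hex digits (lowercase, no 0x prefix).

12

Key "rsfqvw" = 72 73 66 71 76 77 is 6 bytes > B = 5, so hash it first: H(key) = a9, then zero-pad to 5 bytes: K' = a9 00 00 00 00.
K' ⊕ ipad = 9f 36 36 36 36.  K' ⊕ opad = f5 5c 5c 5c 5c.
Inner input = (K'⊕ipad) ∥ m = 9f 36 36 36 36 ∥ 36.
Inner hash: sum = 159+54+54+54+54+54 = 429; mod 256 = 173 → ad.
Outer input = (K'⊕opad) ∥ inner = f5 5c 5c 5c 5c ∥ ad.
Outer hash (tag): sum = 245+92+92+92+92+173 = 786; mod 256 = 18 → 12.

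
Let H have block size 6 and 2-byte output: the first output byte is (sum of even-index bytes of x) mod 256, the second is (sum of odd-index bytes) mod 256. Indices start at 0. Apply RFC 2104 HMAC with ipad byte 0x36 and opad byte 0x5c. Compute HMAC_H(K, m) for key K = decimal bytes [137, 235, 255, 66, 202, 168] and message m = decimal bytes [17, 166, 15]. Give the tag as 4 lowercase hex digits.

Key decimal bytes [137, 235, 255, 66, 202, 168] = 89 eb ff 42 ca a8 is exactly B = 6 bytes: K' = 89 eb ff 42 ca a8.
K' ⊕ ipad = bf dd c9 74 fc 9e.  K' ⊕ opad = d5 b7 a3 1e 96 f4.
Inner input = (K'⊕ipad) ∥ m = bf dd c9 74 fc 9e ∥ 11 a6 0f.
Inner hash: even-index sum = 676 mod 256 = 164; odd-index sum = 661 mod 256 = 149 → a4 95.
Outer input = (K'⊕opad) ∥ inner = d5 b7 a3 1e 96 f4 ∥ a4 95.
Outer hash (tag): even-index sum = 690 mod 256 = 178; odd-index sum = 606 mod 256 = 94 → b2 5e.

b25e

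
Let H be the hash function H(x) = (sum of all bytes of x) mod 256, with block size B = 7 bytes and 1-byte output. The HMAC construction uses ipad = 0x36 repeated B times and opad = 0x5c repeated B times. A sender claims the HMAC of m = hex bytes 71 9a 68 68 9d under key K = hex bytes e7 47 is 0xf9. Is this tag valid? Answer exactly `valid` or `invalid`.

Key hex bytes e7 47 is 2 bytes ≤ B = 7; zero-pad to 7 bytes: K' = e7 47 00 00 00 00 00.
K' ⊕ ipad = d1 71 36 36 36 36 36; K' ⊕ opad = bb 1b 5c 5c 5c 5c 5c.
Inner hash: sum = 209+113+54+54+54+54+54+113+154+104+104+157 = 1224; mod 256 = 200 → c8.
Outer hash (recomputed tag): sum = 187+27+92+92+92+92+92+200 = 874; mod 256 = 106 → 6a.
Recomputed tag = 6a; claimed = f9 → mismatch.

invalid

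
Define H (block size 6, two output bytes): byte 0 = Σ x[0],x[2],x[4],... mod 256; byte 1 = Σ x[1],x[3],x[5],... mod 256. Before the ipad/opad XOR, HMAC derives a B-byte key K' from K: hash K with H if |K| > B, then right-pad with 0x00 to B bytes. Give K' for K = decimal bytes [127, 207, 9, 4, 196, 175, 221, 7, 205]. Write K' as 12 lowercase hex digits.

|K| = 9 > B = 6, so first hash the key.
H(K): even-index sum = 758 mod 256 = 246; odd-index sum = 393 mod 256 = 137 → f6 89.
Zero-pad H(K) = f6 89 to 6 bytes: K' = f6 89 00 00 00 00.

f68900000000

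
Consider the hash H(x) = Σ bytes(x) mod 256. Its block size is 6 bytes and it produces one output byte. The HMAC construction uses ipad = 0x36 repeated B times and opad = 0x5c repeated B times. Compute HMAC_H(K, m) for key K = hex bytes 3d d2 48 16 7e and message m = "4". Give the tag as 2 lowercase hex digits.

0a

Key hex bytes 3d d2 48 16 7e is 5 bytes ≤ B = 6; zero-pad to 6 bytes: K' = 3d d2 48 16 7e 00.
K' ⊕ ipad = 0b e4 7e 20 48 36.  K' ⊕ opad = 61 8e 14 4a 22 5c.
Inner input = (K'⊕ipad) ∥ m = 0b e4 7e 20 48 36 ∥ 34.
Inner hash: sum = 11+228+126+32+72+54+52 = 575; mod 256 = 63 → 3f.
Outer input = (K'⊕opad) ∥ inner = 61 8e 14 4a 22 5c ∥ 3f.
Outer hash (tag): sum = 97+142+20+74+34+92+63 = 522; mod 256 = 10 → 0a.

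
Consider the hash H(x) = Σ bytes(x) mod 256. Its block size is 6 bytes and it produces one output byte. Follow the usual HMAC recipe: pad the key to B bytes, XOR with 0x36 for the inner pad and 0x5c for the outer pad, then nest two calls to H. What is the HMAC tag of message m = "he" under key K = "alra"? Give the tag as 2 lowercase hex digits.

15

Key "alra" = 61 6c 72 61 is 4 bytes ≤ B = 6; zero-pad to 6 bytes: K' = 61 6c 72 61 00 00.
K' ⊕ ipad = 57 5a 44 57 36 36.  K' ⊕ opad = 3d 30 2e 3d 5c 5c.
Inner input = (K'⊕ipad) ∥ m = 57 5a 44 57 36 36 ∥ 68 65.
Inner hash: sum = 87+90+68+87+54+54+104+101 = 645; mod 256 = 133 → 85.
Outer input = (K'⊕opad) ∥ inner = 3d 30 2e 3d 5c 5c ∥ 85.
Outer hash (tag): sum = 61+48+46+61+92+92+133 = 533; mod 256 = 21 → 15.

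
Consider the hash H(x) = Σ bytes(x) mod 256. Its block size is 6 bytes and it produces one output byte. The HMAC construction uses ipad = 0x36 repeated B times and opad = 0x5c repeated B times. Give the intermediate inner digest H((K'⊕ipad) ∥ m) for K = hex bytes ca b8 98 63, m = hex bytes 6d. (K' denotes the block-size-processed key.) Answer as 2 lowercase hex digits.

66

Key hex bytes ca b8 98 63 is 4 bytes ≤ B = 6; zero-pad to 6 bytes: K' = ca b8 98 63 00 00.
K' ⊕ ipad = fc 8e ae 55 36 36.
Inner input = fc 8e ae 55 36 36 ∥ 6d.
Inner hash: sum = 252+142+174+85+54+54+109 = 870; mod 256 = 102 → 66.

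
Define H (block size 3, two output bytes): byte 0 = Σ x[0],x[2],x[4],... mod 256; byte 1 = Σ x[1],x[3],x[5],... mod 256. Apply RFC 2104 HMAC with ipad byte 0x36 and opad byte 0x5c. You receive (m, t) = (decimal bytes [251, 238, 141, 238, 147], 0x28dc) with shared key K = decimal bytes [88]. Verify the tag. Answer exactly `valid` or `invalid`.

invalid

Key decimal bytes [88] = 58 is 1 byte ≤ B = 3; zero-pad to 3 bytes: K' = 58 00 00.
K' ⊕ ipad = 6e 36 36; K' ⊕ opad = 04 5c 5c.
Inner hash: even-index sum = 640 mod 256 = 128; odd-index sum = 593 mod 256 = 81 → 80 51.
Outer hash (recomputed tag): even-index sum = 177 mod 256 = 177; odd-index sum = 220 mod 256 = 220 → b1 dc.
Recomputed tag = b1dc; claimed = 28dc → mismatch.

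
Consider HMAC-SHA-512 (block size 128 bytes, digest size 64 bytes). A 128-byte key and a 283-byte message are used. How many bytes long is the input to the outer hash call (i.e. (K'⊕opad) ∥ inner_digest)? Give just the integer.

Key is 128 ≤ 128 bytes, zero-padded: |K'| = 128.
Outer input = (K'⊕opad) ∥ H(inner) → 128 + 64 = 192 bytes.

192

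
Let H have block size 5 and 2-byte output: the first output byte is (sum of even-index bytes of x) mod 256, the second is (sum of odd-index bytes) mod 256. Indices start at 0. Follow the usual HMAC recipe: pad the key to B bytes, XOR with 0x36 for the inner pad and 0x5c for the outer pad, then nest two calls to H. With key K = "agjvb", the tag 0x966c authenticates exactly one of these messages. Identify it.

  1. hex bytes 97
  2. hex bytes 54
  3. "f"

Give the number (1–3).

Key "agjvb" = 61 67 6a 76 62 is exactly B = 5 bytes: K' = 61 67 6a 76 62.
K' ⊕ ipad = 57 51 5c 40 54; K' ⊕ opad = 3d 3b 36 2a 3e.
m1: inner = H(57 51 5c 40 54 97) = 07 28; tag = H(3d 3b 36 2a 3e 07 28) = d96c
m2: inner = H(57 51 5c 40 54 54) = 07 e5; tag = H(3d 3b 36 2a 3e 07 e5) = 966c ← matches
m3: inner = H(57 51 5c 40 54 66) = 07 f7; tag = H(3d 3b 36 2a 3e 07 f7) = a86c

2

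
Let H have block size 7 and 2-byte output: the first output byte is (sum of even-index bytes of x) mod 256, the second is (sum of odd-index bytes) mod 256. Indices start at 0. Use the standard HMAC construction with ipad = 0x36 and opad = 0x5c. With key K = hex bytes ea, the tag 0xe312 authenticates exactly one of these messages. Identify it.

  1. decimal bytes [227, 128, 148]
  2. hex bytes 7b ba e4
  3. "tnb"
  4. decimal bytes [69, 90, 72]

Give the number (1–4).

1

Key hex bytes ea is 1 byte ≤ B = 7; zero-pad to 7 bytes: K' = ea 00 00 00 00 00 00.
K' ⊕ ipad = dc 36 36 36 36 36 36; K' ⊕ opad = b6 5c 5c 5c 5c 5c 5c.
m1: inner = H(dc 36 36 36 36 36 36 e3 80 94) = fe 19; tag = H(b6 5c 5c 5c 5c 5c 5c fe 19) = e312 ← matches
m2: inner = H(dc 36 36 36 36 36 36 7b ba e4) = 38 01; tag = H(b6 5c 5c 5c 5c 5c 5c 38 01) = cb4c
m3: inner = H(dc 36 36 36 36 36 36 74 6e 62) = ec 78; tag = H(b6 5c 5c 5c 5c 5c 5c ec 78) = 4200
m4: inner = H(dc 36 36 36 36 36 36 45 5a 48) = d8 2f; tag = H(b6 5c 5c 5c 5c 5c 5c d8 2f) = f9ec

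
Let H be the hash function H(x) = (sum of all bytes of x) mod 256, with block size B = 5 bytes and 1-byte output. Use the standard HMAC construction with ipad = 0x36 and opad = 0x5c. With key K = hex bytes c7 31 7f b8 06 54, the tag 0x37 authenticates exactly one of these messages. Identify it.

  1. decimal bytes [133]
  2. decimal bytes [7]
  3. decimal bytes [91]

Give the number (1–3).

3

Key hex bytes c7 31 7f b8 06 54 is 6 bytes > B = 5, so hash it first: H(key) = 89, then zero-pad to 5 bytes: K' = 89 00 00 00 00.
K' ⊕ ipad = bf 36 36 36 36; K' ⊕ opad = d5 5c 5c 5c 5c.
m1: inner = H(bf 36 36 36 36 85) = 1c; tag = H(d5 5c 5c 5c 5c 1c) = 61
m2: inner = H(bf 36 36 36 36 07) = 9e; tag = H(d5 5c 5c 5c 5c 9e) = e3
m3: inner = H(bf 36 36 36 36 5b) = f2; tag = H(d5 5c 5c 5c 5c f2) = 37 ← matches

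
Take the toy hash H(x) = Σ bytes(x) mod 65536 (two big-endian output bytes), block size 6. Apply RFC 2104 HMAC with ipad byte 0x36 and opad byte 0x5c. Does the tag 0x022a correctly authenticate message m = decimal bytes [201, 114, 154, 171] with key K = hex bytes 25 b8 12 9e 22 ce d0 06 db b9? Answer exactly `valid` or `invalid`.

Key hex bytes 25 b8 12 9e 22 ce d0 06 db b9 is 10 bytes > B = 6, so hash it first: H(key) = 04 e7, then zero-pad to 6 bytes: K' = 04 e7 00 00 00 00.
K' ⊕ ipad = 32 d1 36 36 36 36; K' ⊕ opad = 58 bb 5c 5c 5c 5c.
Inner hash: sum = 50+209+54+54+54+54+201+114+154+171 = 1115 → 04 5b.
Outer hash (recomputed tag): sum = 88+187+92+92+92+92+4+91 = 738 → 02 e2.
Recomputed tag = 02e2; claimed = 022a → mismatch.

invalid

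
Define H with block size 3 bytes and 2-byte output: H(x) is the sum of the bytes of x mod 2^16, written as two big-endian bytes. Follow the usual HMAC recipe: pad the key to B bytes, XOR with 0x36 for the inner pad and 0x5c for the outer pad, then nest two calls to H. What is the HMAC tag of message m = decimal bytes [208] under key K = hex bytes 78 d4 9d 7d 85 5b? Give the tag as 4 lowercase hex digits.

Key hex bytes 78 d4 9d 7d 85 5b is 6 bytes > B = 3, so hash it first: H(key) = 03 46, then zero-pad to 3 bytes: K' = 03 46 00.
K' ⊕ ipad = 35 70 36.  K' ⊕ opad = 5f 1a 5c.
Inner input = (K'⊕ipad) ∥ m = 35 70 36 ∥ d0.
Inner hash: sum = 53+112+54+208 = 427 → 01 ab.
Outer input = (K'⊕opad) ∥ inner = 5f 1a 5c ∥ 01 ab.
Outer hash (tag): sum = 95+26+92+1+171 = 385 → 01 81.

0181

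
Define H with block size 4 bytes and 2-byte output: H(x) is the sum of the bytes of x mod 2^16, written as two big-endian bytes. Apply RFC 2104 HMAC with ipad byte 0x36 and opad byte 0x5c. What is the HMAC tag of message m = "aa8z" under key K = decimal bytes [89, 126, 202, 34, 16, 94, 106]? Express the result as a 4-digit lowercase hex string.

Key decimal bytes [89, 126, 202, 34, 16, 94, 106] = 59 7e ca 22 10 5e 6a is 7 bytes > B = 4, so hash it first: H(key) = 02 9b, then zero-pad to 4 bytes: K' = 02 9b 00 00.
K' ⊕ ipad = 34 ad 36 36.  K' ⊕ opad = 5e c7 5c 5c.
Inner input = (K'⊕ipad) ∥ m = 34 ad 36 36 ∥ 61 61 38 7a.
Inner hash: sum = 52+173+54+54+97+97+56+122 = 705 → 02 c1.
Outer input = (K'⊕opad) ∥ inner = 5e c7 5c 5c ∥ 02 c1.
Outer hash (tag): sum = 94+199+92+92+2+193 = 672 → 02 a0.

02a0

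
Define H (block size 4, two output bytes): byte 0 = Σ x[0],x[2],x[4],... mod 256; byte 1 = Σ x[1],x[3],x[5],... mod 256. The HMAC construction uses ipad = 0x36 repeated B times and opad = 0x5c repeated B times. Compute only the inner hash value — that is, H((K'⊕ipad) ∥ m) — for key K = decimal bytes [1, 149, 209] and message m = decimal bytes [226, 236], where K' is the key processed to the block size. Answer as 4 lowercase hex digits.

Key decimal bytes [1, 149, 209] = 01 95 d1 is 3 bytes ≤ B = 4; zero-pad to 4 bytes: K' = 01 95 d1 00.
K' ⊕ ipad = 37 a3 e7 36.
Inner input = 37 a3 e7 36 ∥ e2 ec.
Inner hash: even-index sum = 512 mod 256 = 0; odd-index sum = 453 mod 256 = 197 → 00 c5.

00c5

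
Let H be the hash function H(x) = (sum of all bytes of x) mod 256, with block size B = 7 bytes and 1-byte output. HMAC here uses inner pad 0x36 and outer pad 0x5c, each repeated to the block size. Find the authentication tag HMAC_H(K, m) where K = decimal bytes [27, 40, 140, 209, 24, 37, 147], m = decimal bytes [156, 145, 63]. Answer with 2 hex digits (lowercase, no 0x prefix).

Key decimal bytes [27, 40, 140, 209, 24, 37, 147] = 1b 28 8c d1 18 25 93 is exactly B = 7 bytes: K' = 1b 28 8c d1 18 25 93.
K' ⊕ ipad = 2d 1e ba e7 2e 13 a5.  K' ⊕ opad = 47 74 d0 8d 44 79 cf.
Inner input = (K'⊕ipad) ∥ m = 2d 1e ba e7 2e 13 a5 ∥ 9c 91 3f.
Inner hash: sum = 45+30+186+231+46+19+165+156+145+63 = 1086; mod 256 = 62 → 3e.
Outer input = (K'⊕opad) ∥ inner = 47 74 d0 8d 44 79 cf ∥ 3e.
Outer hash (tag): sum = 71+116+208+141+68+121+207+62 = 994; mod 256 = 226 → e2.

e2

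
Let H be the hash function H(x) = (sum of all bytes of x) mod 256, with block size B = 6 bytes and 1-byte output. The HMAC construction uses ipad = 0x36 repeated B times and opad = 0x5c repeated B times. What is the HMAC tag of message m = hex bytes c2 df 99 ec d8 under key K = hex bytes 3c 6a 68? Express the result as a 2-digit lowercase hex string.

42

Key hex bytes 3c 6a 68 is 3 bytes ≤ B = 6; zero-pad to 6 bytes: K' = 3c 6a 68 00 00 00.
K' ⊕ ipad = 0a 5c 5e 36 36 36.  K' ⊕ opad = 60 36 34 5c 5c 5c.
Inner input = (K'⊕ipad) ∥ m = 0a 5c 5e 36 36 36 ∥ c2 df 99 ec d8.
Inner hash: sum = 10+92+94+54+54+54+194+223+153+236+216 = 1380; mod 256 = 100 → 64.
Outer input = (K'⊕opad) ∥ inner = 60 36 34 5c 5c 5c ∥ 64.
Outer hash (tag): sum = 96+54+52+92+92+92+100 = 578; mod 256 = 66 → 42.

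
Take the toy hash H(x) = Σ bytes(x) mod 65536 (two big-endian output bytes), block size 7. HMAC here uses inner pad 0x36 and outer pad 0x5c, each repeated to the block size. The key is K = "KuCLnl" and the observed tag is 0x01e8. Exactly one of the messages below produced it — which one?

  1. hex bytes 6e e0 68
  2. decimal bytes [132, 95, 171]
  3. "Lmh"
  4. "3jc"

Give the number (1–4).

Key "KuCLnl" = 4b 75 43 4c 6e 6c is 6 bytes ≤ B = 7; zero-pad to 7 bytes: K' = 4b 75 43 4c 6e 6c 00.
K' ⊕ ipad = 7d 43 75 7a 58 5a 36; K' ⊕ opad = 17 29 1f 10 32 30 5c.
m1: inner = H(7d 43 75 7a 58 5a 36 6e e0 68) = 04 4d; tag = H(17 29 1f 10 32 30 5c 04 4d) = 017e
m2: inner = H(7d 43 75 7a 58 5a 36 84 5f ab) = 04 25; tag = H(17 29 1f 10 32 30 5c 04 25) = 0156
m3: inner = H(7d 43 75 7a 58 5a 36 4c 6d 68) = 03 b8; tag = H(17 29 1f 10 32 30 5c 03 b8) = 01e8 ← matches
m4: inner = H(7d 43 75 7a 58 5a 36 33 6a 63) = 03 97; tag = H(17 29 1f 10 32 30 5c 03 97) = 01c7

3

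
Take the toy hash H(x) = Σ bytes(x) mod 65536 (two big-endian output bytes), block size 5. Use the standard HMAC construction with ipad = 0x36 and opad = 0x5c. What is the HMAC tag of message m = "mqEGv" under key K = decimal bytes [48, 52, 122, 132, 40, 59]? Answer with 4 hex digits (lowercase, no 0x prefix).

02b9

Key decimal bytes [48, 52, 122, 132, 40, 59] = 30 34 7a 84 28 3b is 6 bytes > B = 5, so hash it first: H(key) = 01 c5, then zero-pad to 5 bytes: K' = 01 c5 00 00 00.
K' ⊕ ipad = 37 f3 36 36 36.  K' ⊕ opad = 5d 99 5c 5c 5c.
Inner input = (K'⊕ipad) ∥ m = 37 f3 36 36 36 ∥ 6d 71 45 47 76.
Inner hash: sum = 55+243+54+54+54+109+113+69+71+118 = 940 → 03 ac.
Outer input = (K'⊕opad) ∥ inner = 5d 99 5c 5c 5c ∥ 03 ac.
Outer hash (tag): sum = 93+153+92+92+92+3+172 = 697 → 02 b9.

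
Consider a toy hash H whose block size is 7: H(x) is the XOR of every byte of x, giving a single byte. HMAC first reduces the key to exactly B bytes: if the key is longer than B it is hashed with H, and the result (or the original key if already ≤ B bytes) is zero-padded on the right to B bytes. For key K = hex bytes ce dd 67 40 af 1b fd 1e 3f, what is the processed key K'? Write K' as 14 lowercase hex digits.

5c000000000000

|K| = 9 > B = 7, so first hash the key.
H(K): XOR ce⊕dd⊕67⊕40⊕af⊕1b⊕fd⊕1e⊕3f = 5c.
Zero-pad H(K) = 5c to 7 bytes: K' = 5c 00 00 00 00 00 00.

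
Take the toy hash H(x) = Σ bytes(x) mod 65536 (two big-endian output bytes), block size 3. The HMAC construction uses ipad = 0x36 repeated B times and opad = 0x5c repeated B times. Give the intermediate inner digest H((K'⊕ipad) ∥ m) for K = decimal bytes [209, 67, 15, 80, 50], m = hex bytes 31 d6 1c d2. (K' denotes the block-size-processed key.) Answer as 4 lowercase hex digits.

02f5

Key decimal bytes [209, 67, 15, 80, 50] = d1 43 0f 50 32 is 5 bytes > B = 3, so hash it first: H(key) = 01 a5, then zero-pad to 3 bytes: K' = 01 a5 00.
K' ⊕ ipad = 37 93 36.
Inner input = 37 93 36 ∥ 31 d6 1c d2.
Inner hash: sum = 55+147+54+49+214+28+210 = 757 → 02 f5.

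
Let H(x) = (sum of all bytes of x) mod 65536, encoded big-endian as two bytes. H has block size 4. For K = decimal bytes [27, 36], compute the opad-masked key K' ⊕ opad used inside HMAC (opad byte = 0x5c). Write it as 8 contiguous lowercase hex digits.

47785c5c

Key decimal bytes [27, 36] = 1b 24 is 2 bytes ≤ B = 4; zero-pad to 4 bytes: K' = 1b 24 00 00.
XOR each byte with 0x5c: 1b⊕5c=47, 24⊕5c=78, 00⊕5c=5c, 00⊕5c=5c.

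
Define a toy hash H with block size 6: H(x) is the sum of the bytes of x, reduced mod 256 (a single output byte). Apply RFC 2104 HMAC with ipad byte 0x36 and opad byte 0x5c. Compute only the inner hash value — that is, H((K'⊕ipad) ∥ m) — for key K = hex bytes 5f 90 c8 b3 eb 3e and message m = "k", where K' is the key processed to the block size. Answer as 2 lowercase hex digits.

e2

Key hex bytes 5f 90 c8 b3 eb 3e is exactly B = 6 bytes: K' = 5f 90 c8 b3 eb 3e.
K' ⊕ ipad = 69 a6 fe 85 dd 08.
Inner input = 69 a6 fe 85 dd 08 ∥ 6b.
Inner hash: sum = 105+166+254+133+221+8+107 = 994; mod 256 = 226 → e2.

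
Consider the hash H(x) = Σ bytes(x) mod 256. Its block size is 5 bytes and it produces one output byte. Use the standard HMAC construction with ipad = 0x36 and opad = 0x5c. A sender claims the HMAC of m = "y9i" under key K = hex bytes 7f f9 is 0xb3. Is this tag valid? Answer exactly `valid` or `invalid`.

Key hex bytes 7f f9 is 2 bytes ≤ B = 5; zero-pad to 5 bytes: K' = 7f f9 00 00 00.
K' ⊕ ipad = 49 cf 36 36 36; K' ⊕ opad = 23 a5 5c 5c 5c.
Inner hash: sum = 73+207+54+54+54+121+57+105 = 725; mod 256 = 213 → d5.
Outer hash (recomputed tag): sum = 35+165+92+92+92+213 = 689; mod 256 = 177 → b1.
Recomputed tag = b1; claimed = b3 → mismatch.

invalid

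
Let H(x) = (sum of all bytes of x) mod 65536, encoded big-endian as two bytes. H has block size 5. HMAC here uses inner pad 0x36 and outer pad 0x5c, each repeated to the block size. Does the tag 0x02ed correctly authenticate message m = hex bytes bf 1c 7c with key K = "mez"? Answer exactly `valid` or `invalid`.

Key "mez" = 6d 65 7a is 3 bytes ≤ B = 5; zero-pad to 5 bytes: K' = 6d 65 7a 00 00.
K' ⊕ ipad = 5b 53 4c 36 36; K' ⊕ opad = 31 39 26 5c 5c.
Inner hash: sum = 91+83+76+54+54+191+28+124 = 701 → 02 bd.
Outer hash (recomputed tag): sum = 49+57+38+92+92+2+189 = 519 → 02 07.
Recomputed tag = 0207; claimed = 02ed → mismatch.

invalid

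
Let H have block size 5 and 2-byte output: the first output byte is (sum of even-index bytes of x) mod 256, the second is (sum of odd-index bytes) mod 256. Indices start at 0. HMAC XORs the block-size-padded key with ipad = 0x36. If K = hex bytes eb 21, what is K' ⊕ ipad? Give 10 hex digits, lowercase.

Key hex bytes eb 21 is 2 bytes ≤ B = 5; zero-pad to 5 bytes: K' = eb 21 00 00 00.
XOR each byte with 0x36: eb⊕36=dd, 21⊕36=17, 00⊕36=36, 00⊕36=36, 00⊕36=36.

dd17363636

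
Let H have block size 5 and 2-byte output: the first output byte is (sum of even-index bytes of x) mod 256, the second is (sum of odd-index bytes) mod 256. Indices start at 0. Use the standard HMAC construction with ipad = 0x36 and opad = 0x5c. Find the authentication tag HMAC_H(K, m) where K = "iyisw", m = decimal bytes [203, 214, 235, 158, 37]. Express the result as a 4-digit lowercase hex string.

Key "iyisw" = 69 79 69 73 77 is exactly B = 5 bytes: K' = 69 79 69 73 77.
K' ⊕ ipad = 5f 4f 5f 45 41.  K' ⊕ opad = 35 25 35 2f 2b.
Inner input = (K'⊕ipad) ∥ m = 5f 4f 5f 45 41 ∥ cb d6 eb 9e 25.
Inner hash: even-index sum = 627 mod 256 = 115; odd-index sum = 623 mod 256 = 111 → 73 6f.
Outer input = (K'⊕opad) ∥ inner = 35 25 35 2f 2b ∥ 73 6f.
Outer hash (tag): even-index sum = 260 mod 256 = 4; odd-index sum = 199 mod 256 = 199 → 04 c7.

04c7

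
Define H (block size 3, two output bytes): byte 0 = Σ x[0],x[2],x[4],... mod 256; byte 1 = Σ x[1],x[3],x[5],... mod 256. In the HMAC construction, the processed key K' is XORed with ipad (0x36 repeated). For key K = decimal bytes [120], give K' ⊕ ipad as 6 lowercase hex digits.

4e3636

Key decimal bytes [120] = 78 is 1 byte ≤ B = 3; zero-pad to 3 bytes: K' = 78 00 00.
XOR each byte with 0x36: 78⊕36=4e, 00⊕36=36, 00⊕36=36.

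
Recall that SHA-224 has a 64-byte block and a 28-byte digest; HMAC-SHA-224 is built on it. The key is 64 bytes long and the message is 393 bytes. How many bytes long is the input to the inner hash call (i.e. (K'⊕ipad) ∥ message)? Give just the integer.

457

Key is 64 ≤ 64 bytes, zero-padded: |K'| = 64.
Inner input = (K'⊕ipad) ∥ m → 64 + 393 = 457 bytes.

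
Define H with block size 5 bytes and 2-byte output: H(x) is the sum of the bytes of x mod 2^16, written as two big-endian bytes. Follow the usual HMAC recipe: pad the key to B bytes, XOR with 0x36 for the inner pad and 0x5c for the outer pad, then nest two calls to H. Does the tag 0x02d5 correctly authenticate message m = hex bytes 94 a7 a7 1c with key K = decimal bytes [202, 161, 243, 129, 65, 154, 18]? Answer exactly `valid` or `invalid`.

Key decimal bytes [202, 161, 243, 129, 65, 154, 18] = ca a1 f3 81 41 9a 12 is 7 bytes > B = 5, so hash it first: H(key) = 03 cc, then zero-pad to 5 bytes: K' = 03 cc 00 00 00.
K' ⊕ ipad = 35 fa 36 36 36; K' ⊕ opad = 5f 90 5c 5c 5c.
Inner hash: sum = 53+250+54+54+54+148+167+167+28 = 975 → 03 cf.
Outer hash (recomputed tag): sum = 95+144+92+92+92+3+207 = 725 → 02 d5.
Recomputed tag = 02d5; claimed = 02d5 → match.

valid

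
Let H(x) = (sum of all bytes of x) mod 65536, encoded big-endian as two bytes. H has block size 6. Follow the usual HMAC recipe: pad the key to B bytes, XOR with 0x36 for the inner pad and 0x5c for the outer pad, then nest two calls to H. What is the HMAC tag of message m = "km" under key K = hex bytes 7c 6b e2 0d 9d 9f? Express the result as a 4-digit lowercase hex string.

Key hex bytes 7c 6b e2 0d 9d 9f is exactly B = 6 bytes: K' = 7c 6b e2 0d 9d 9f.
K' ⊕ ipad = 4a 5d d4 3b ab a9.  K' ⊕ opad = 20 37 be 51 c1 c3.
Inner input = (K'⊕ipad) ∥ m = 4a 5d d4 3b ab a9 ∥ 6b 6d.
Inner hash: sum = 74+93+212+59+171+169+107+109 = 994 → 03 e2.
Outer input = (K'⊕opad) ∥ inner = 20 37 be 51 c1 c3 ∥ 03 e2.
Outer hash (tag): sum = 32+55+190+81+193+195+3+226 = 975 → 03 cf.

03cf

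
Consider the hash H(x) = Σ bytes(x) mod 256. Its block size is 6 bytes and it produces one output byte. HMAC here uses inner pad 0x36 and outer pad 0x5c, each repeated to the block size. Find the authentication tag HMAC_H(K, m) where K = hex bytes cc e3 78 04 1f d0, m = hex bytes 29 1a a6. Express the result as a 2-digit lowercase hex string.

Key hex bytes cc e3 78 04 1f d0 is exactly B = 6 bytes: K' = cc e3 78 04 1f d0.
K' ⊕ ipad = fa d5 4e 32 29 e6.  K' ⊕ opad = 90 bf 24 58 43 8c.
Inner input = (K'⊕ipad) ∥ m = fa d5 4e 32 29 e6 ∥ 29 1a a6.
Inner hash: sum = 250+213+78+50+41+230+41+26+166 = 1095; mod 256 = 71 → 47.
Outer input = (K'⊕opad) ∥ inner = 90 bf 24 58 43 8c ∥ 47.
Outer hash (tag): sum = 144+191+36+88+67+140+71 = 737; mod 256 = 225 → e1.

e1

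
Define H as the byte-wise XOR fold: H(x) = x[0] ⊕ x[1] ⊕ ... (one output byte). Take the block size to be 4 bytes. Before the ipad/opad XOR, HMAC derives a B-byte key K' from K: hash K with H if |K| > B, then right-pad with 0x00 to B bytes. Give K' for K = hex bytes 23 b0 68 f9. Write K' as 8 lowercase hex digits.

23b068f9

Key hex bytes 23 b0 68 f9 is exactly B = 4 bytes: K' = 23 b0 68 f9.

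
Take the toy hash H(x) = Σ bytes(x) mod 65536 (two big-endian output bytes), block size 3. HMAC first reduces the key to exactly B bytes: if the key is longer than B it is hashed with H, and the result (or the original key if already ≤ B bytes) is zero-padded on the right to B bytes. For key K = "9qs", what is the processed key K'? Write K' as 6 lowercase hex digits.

Key "9qs" = 39 71 73 is exactly B = 3 bytes: K' = 39 71 73.

397173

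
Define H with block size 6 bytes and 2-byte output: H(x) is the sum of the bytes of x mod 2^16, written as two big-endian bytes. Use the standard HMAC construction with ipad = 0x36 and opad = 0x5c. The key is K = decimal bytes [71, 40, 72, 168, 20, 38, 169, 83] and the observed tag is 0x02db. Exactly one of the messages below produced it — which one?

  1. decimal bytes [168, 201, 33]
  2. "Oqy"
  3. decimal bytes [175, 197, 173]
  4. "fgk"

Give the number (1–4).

Key decimal bytes [71, 40, 72, 168, 20, 38, 169, 83] = 47 28 48 a8 14 26 a9 53 is 8 bytes > B = 6, so hash it first: H(key) = 02 95, then zero-pad to 6 bytes: K' = 02 95 00 00 00 00.
K' ⊕ ipad = 34 a3 36 36 36 36; K' ⊕ opad = 5e c9 5c 5c 5c 5c.
m1: inner = H(34 a3 36 36 36 36 a8 c9 21) = 03 41; tag = H(5e c9 5c 5c 5c 5c 03 41) = 02db ← matches
m2: inner = H(34 a3 36 36 36 36 4f 71 79) = 02 e8; tag = H(5e c9 5c 5c 5c 5c 02 e8) = 0381
m3: inner = H(34 a3 36 36 36 36 af c5 ad) = 03 d0; tag = H(5e c9 5c 5c 5c 5c 03 d0) = 036a
m4: inner = H(34 a3 36 36 36 36 66 67 6b) = 02 e7; tag = H(5e c9 5c 5c 5c 5c 02 e7) = 0380

1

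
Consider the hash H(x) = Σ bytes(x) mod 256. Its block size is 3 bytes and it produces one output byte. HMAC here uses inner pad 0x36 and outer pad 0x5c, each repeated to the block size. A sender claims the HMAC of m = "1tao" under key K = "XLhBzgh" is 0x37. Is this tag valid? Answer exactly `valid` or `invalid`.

invalid

Key "XLhBzgh" = 58 4c 68 42 7a 67 68 is 7 bytes > B = 3, so hash it first: H(key) = 97, then zero-pad to 3 bytes: K' = 97 00 00.
K' ⊕ ipad = a1 36 36; K' ⊕ opad = cb 5c 5c.
Inner hash: sum = 161+54+54+49+116+97+111 = 642; mod 256 = 130 → 82.
Outer hash (recomputed tag): sum = 203+92+92+130 = 517; mod 256 = 5 → 05.
Recomputed tag = 05; claimed = 37 → mismatch.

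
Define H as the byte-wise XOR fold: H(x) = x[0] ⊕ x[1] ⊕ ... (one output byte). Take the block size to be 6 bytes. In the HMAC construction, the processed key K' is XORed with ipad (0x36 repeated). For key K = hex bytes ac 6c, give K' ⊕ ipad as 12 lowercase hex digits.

9a5a36363636

Key hex bytes ac 6c is 2 bytes ≤ B = 6; zero-pad to 6 bytes: K' = ac 6c 00 00 00 00.
XOR each byte with 0x36: ac⊕36=9a, 6c⊕36=5a, 00⊕36=36, 00⊕36=36, 00⊕36=36, 00⊕36=36.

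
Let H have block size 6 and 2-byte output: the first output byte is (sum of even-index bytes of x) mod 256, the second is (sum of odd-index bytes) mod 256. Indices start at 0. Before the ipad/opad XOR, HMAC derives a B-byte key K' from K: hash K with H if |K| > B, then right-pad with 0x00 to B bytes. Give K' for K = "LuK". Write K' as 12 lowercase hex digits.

4c754b000000

Key "LuK" = 4c 75 4b is 3 bytes ≤ B = 6; zero-pad to 6 bytes: K' = 4c 75 4b 00 00 00.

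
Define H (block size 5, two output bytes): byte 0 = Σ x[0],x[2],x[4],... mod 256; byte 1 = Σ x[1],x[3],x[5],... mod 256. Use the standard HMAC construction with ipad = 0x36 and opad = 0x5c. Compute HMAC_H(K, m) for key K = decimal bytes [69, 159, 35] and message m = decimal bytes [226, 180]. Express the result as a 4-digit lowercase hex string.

b591

Key decimal bytes [69, 159, 35] = 45 9f 23 is 3 bytes ≤ B = 5; zero-pad to 5 bytes: K' = 45 9f 23 00 00.
K' ⊕ ipad = 73 a9 15 36 36.  K' ⊕ opad = 19 c3 7f 5c 5c.
Inner input = (K'⊕ipad) ∥ m = 73 a9 15 36 36 ∥ e2 b4.
Inner hash: even-index sum = 370 mod 256 = 114; odd-index sum = 449 mod 256 = 193 → 72 c1.
Outer input = (K'⊕opad) ∥ inner = 19 c3 7f 5c 5c ∥ 72 c1.
Outer hash (tag): even-index sum = 437 mod 256 = 181; odd-index sum = 401 mod 256 = 145 → b5 91.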